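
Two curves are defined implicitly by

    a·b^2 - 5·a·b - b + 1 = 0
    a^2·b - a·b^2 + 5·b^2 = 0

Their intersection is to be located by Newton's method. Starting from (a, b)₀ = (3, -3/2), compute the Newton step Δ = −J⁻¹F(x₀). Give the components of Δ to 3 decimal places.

(-0.515, 1.069)

At (3, -3/2): F = (31.750, -9.000).
Jacobian J = [[b^2 - 5·b, 2·a·b - 5·a - 1], [2·a·b - b^2, a^2 - 2·a·b + 10·b]].
At the point, J = [[9.750, -25.000], [-11.250, 3.000]] (det J = -252.000).
Solving J·Δ = −F gives Δ = (-0.515, 1.069).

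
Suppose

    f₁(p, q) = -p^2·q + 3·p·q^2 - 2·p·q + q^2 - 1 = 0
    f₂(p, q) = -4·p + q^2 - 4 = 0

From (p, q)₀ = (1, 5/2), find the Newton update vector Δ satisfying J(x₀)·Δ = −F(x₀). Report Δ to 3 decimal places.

At (1, 5/2): F = (16.500, -1.750).
Jacobian J = [[-2·p·q + 3·q^2 - 2·q, -p^2 + 6·p·q - 2·p + 2·q], [-4, 2·q]].
At the point, J = [[8.750, 17.000], [-4.000, 5.000]] (det J = 111.750).
Solving J·Δ = −F gives Δ = (-1.004, -0.454).

(-1.004, -0.454)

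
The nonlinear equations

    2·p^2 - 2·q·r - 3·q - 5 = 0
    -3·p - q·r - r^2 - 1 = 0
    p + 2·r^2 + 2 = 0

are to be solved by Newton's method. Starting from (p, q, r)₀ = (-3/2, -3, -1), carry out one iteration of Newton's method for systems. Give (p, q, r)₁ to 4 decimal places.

(-0.0800, -3.1400, -0.0200)

At (-3/2, -3, -1): F = (2.5000, -0.5000, 2.5000).
Jacobian J = [[4·p, -2·r - 3, -2·q], [-3, -r, -q - 2·r], [1, 0, 4·r]].
At the point, J = [[-6.0000, -1.0000, 6.0000], [-3.0000, 1.0000, 5.0000], [1.0000, 0.0000, -4.0000]] (det J = 25.0000).
Solving J·Δ = −F gives Δ = (1.4200, -0.1400, 0.9800).
Then the next iterate is (p, q, r)₁ = (-0.0800, -3.1400, -0.0200).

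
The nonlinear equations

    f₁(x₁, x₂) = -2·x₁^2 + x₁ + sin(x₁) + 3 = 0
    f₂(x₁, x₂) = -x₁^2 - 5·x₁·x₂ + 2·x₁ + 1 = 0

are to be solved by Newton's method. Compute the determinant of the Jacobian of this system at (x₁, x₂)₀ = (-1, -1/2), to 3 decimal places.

27.702

J = [[-4·x₁ + cos(x₁) + 1, 0], [-2·x₁ - 5·x₂ + 2, -5·x₁]].
At the point, J = [[5.54030, 0.000], [6.500, 5.000]].
det J = 27.702.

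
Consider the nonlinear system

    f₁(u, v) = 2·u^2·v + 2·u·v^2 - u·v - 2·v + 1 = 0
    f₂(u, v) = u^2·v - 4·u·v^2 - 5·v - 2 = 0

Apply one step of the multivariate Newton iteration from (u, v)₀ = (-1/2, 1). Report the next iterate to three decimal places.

At (-1/2, 1): F = (-1.000, -4.750).
Jacobian J = [[4·u·v + 2·v^2 - v, 2·u^2 + 4·u·v - u - 2], [2·u·v - 4·v^2, u^2 - 8·u·v - 5]].
At the point, J = [[-1.000, -3.000], [-5.000, -0.750]] (det J = -14.250).
Solving J·Δ = −F gives Δ = (-0.947, -0.018).
Then the next iterate is (u, v)₁ = (-1.447, 0.982).

(-1.447, 0.982)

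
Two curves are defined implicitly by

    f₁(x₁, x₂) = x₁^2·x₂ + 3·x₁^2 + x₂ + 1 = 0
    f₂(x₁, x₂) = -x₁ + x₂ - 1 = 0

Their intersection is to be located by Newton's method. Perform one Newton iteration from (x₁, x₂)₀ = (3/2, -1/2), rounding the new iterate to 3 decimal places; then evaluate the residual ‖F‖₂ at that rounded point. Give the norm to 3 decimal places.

At (3/2, -1/2): F = (6.125, -3.000).
Jacobian J = [[2·x₁·x₂ + 6·x₁, x₁^2 + 1], [-1, 1]].
At the point, J = [[7.500, 3.250], [-1.000, 1.000]] (det J = 10.750).
Solving J·Δ = −F gives Δ = (-1.477, 1.523).
Then the next iterate is (x₁, x₂)₁ = (0.023, 1.023).
Re-evaluating at (0.023, 1.023): F = (2.02513, 0.000), so ‖F‖₂ = 2.025.

2.025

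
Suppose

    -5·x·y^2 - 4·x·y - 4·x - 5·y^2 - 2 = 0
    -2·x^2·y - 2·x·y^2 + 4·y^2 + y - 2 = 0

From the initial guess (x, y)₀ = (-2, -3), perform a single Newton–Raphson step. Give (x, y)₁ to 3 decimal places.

At (-2, -3): F = (27.000, 91.000).
Jacobian J = [[-5·y^2 - 4·y - 4, -10·x·y - 4·x - 10·y], [-4·x·y - 2·y^2, -2·x^2 - 4·x·y + 8·y + 1]].
At the point, J = [[-37.000, -22.000], [-42.000, -55.000]] (det J = 1111.000).
Solving J·Δ = −F gives Δ = (-0.465, 2.010).
Then the next iterate is (x, y)₁ = (-2.465, -0.990).

(-2.465, -0.990)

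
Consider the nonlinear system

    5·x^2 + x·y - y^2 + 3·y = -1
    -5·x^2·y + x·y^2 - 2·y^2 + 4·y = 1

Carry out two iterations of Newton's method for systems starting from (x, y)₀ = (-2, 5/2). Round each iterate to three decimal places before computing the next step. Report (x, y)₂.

At (-2, 5/2): F = (17.250, -66.000).
Jacobian J = [[10·x + y, x - 2·y + 3], [-10·x·y + y^2, -5·x^2 + 2·x·y - 4·y + 4]].
At the point, J = [[-17.500, -4.000], [56.250, -36.000]] (det J = 855.000).
Solving J·Δ = −F gives Δ = (1.035, -0.216).
Then the next iterate is (x, y)₁ = (-0.965, 2.284).
Round to (-0.965, 2.284) and repeat: F = (5.08741, -17.96597), J = [[-7.366, -2.533], [27.25726, -14.20024]].
Δ = (0.678, 0.036), so (x, y)₂ = (-0.287, 2.320).

(-0.287, 2.320)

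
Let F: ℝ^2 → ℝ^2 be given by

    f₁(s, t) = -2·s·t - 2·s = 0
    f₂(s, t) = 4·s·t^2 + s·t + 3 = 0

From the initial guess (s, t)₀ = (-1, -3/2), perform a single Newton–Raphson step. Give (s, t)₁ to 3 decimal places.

At (-1, -3/2): F = (-1.000, -4.500).
Jacobian J = [[-2·t - 2, -2·s], [4·t^2 + t, 8·s·t + s]].
At the point, J = [[1.000, 2.000], [7.500, 11.000]] (det J = -4.000).
Solving J·Δ = −F gives Δ = (-0.500, 0.750).
Then the next iterate is (s, t)₁ = (-1.500, -0.750).

(-1.500, -0.750)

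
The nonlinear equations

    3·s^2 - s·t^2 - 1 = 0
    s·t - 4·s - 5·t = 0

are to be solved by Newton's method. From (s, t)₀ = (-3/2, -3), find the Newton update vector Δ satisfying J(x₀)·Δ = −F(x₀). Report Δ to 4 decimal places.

At (-3/2, -3): F = (19.2500, 25.5000).
Jacobian J = [[6·s - t^2, -2·s·t], [t - 4, s - 5]].
At the point, J = [[-18.0000, -9.0000], [-7.0000, -6.5000]] (det J = 54.0000).
Solving J·Δ = −F gives Δ = (-1.9329, 6.0046).

(-1.9329, 6.0046)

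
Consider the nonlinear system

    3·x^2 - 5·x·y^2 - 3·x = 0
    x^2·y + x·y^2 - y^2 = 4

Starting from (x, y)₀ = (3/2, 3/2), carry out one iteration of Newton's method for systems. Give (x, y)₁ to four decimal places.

(1.8298, 0.7730)

At (3/2, 3/2): F = (-14.6250, 0.5000).
Jacobian J = [[6·x - 5·y^2 - 3, -10·x·y], [2·x·y + y^2, x^2 + 2·x·y - 2·y]].
At the point, J = [[-5.2500, -22.5000], [6.7500, 3.7500]] (det J = 132.1875).
Solving J·Δ = −F gives Δ = (0.3298, -0.7270).
Then the next iterate is (x, y)₁ = (1.8298, 0.7730).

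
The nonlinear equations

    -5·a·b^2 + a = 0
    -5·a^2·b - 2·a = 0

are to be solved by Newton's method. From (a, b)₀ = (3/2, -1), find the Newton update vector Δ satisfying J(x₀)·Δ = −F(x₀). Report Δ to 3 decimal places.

(-0.375, 0.300)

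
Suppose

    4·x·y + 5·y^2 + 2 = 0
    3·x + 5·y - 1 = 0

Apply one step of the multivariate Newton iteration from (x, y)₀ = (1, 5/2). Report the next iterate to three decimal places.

At (1, 5/2): F = (43.250, 14.500).
Jacobian J = [[4·y, 4·x + 10·y], [3, 5]].
At the point, J = [[10.000, 29.000], [3.000, 5.000]] (det J = -37.000).
Solving J·Δ = −F gives Δ = (-5.520, 0.412).
Then the next iterate is (x, y)₁ = (-4.520, 2.912).

(-4.520, 2.912)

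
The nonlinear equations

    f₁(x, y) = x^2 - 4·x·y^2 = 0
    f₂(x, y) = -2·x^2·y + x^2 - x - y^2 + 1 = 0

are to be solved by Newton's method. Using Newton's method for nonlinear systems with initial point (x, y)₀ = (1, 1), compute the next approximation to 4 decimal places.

(0.7500, 0.6875)

At (1, 1): F = (-3.0000, -2.0000).
Jacobian J = [[2·x - 4·y^2, -8·x·y], [-4·x·y + 2·x - 1, -2·x^2 - 2·y]].
At the point, J = [[-2.0000, -8.0000], [-3.0000, -4.0000]] (det J = -16.0000).
Solving J·Δ = −F gives Δ = (-0.2500, -0.3125).
Then the next iterate is (x, y)₁ = (0.7500, 0.6875).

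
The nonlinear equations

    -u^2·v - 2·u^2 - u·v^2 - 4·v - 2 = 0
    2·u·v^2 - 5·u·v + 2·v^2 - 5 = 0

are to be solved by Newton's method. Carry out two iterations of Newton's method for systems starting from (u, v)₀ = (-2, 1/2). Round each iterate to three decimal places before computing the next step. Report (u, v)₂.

At (-2, 1/2): F = (-13.500, -0.500).
Jacobian J = [[-2·u·v - 4·u - v^2, -u^2 - 2·u·v - 4], [2·v^2 - 5·v, 4·u·v - 5·u + 4·v]].
At the point, J = [[9.750, -6.000], [-2.000, 8.000]] (det J = 66.000).
Solving J·Δ = −F gives Δ = (1.682, 0.483).
Then the next iterate is (u, v)₁ = (-0.318, 0.983).
Round to (-0.318, 0.983) and repeat: F = (-5.92637, -2.11901), J = [[0.93090, -3.47594], [-2.98242, 4.27162]].
Δ = (-5.114, -3.075), so (u, v)₂ = (-5.432, -2.092).

(-5.432, -2.092)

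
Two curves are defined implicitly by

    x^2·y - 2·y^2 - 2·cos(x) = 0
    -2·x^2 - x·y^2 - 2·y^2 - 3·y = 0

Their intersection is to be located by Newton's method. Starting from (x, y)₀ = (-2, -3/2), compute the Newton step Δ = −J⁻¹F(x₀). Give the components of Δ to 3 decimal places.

(0.914, 0.585)

At (-2, -3/2): F = (-9.66771, -3.500).
Jacobian J = [[2·x·y + 2·sin(x), x^2 - 4·y], [-4·x - y^2, -2·x·y - 4·y - 3]].
At the point, J = [[4.18141, 10.000], [5.750, -3.000]] (det J = -70.04422).
Solving J·Δ = −F gives Δ = (0.914, 0.585).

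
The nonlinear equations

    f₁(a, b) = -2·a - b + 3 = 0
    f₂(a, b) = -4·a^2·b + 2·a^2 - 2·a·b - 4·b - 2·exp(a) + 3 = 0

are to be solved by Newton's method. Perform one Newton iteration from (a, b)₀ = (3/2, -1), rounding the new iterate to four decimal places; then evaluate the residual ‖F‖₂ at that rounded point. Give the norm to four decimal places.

0.4464

At (3/2, -1): F = (1.0000, 14.536622).
Jacobian J = [[-2, -1], [-8·a·b + 4·a - 2·b - 2·exp(a), -4·a^2 - 2·a - 4]].
At the point, J = [[-2.0000, -1.0000], [11.036622, -16.0000]] (det J = 43.036622).
Solving J·Δ = −F gives Δ = (0.0340, 0.9320).
Then the next iterate is (a, b)₁ = (1.5340, -0.0680).
Re-evaluating at (1.5340, -0.0680): F = (0.0000, -0.446379), so ‖F‖₂ = 0.4464.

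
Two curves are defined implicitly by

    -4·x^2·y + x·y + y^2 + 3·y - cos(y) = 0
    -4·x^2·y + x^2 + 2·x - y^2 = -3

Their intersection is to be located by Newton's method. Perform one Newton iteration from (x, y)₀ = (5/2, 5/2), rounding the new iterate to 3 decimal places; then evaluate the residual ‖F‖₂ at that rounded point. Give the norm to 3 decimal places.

At (5/2, 5/2): F = (-41.69886, -54.500).
Jacobian J = [[-8·x·y + y, -4·x^2 + x + 2·y + sin(y) + 3], [-8·x·y + 2·x + 2, -4·x^2 - 2·y]].
At the point, J = [[-47.500, -13.90153], [-43.000, -30.000]] (det J = 827.23430).
Solving J·Δ = −F gives Δ = (-0.596, -0.962).
Then the next iterate is (x, y)₁ = (1.904, 1.538).
Re-evaluating at (1.904, 1.538): F = (-12.42732, -14.23456), so ‖F‖₂ = 18.896.

18.896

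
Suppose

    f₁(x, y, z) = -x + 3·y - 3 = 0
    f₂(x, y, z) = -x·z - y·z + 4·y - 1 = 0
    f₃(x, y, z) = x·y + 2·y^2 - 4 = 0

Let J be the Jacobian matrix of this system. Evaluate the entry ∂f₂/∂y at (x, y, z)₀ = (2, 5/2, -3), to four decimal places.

7.0000

∂f₂/∂y = -z + 4.
At (2, 5/2, -3) this is 7.0000.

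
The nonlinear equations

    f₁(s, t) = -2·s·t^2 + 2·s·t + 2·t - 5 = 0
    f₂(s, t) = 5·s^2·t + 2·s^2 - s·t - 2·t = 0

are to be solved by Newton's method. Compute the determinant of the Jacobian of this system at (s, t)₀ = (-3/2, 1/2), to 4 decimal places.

J = [[-2·t^2 + 2·t, -4·s·t + 2·s + 2], [10·s·t + 4·s - t, 5·s^2 - s - 2]].
At the point, J = [[0.5000, 2.0000], [-14.0000, 10.7500]].
det J = 33.3750.

33.3750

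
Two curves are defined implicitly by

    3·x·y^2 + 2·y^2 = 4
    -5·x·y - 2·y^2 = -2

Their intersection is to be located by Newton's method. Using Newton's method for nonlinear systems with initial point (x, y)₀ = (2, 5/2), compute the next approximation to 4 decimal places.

At (2, 5/2): F = (46.0000, -35.5000).
Jacobian J = [[3·y^2, 6·x·y + 4·y], [-5·y, -5·x - 4·y]].
At the point, J = [[18.7500, 40.0000], [-12.5000, -20.0000]] (det J = 125.0000).
Solving J·Δ = −F gives Δ = (-4.0000, 0.7250).
Then the next iterate is (x, y)₁ = (-2.0000, 3.2250).

(-2.0000, 3.2250)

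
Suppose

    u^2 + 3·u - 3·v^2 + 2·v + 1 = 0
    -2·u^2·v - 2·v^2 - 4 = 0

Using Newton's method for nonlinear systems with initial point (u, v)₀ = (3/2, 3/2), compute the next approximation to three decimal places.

(0.319, 1.060)

At (3/2, 3/2): F = (4.000, -15.250).
Jacobian J = [[2·u + 3, -6·v + 2], [-4·u·v, -2·u^2 - 4·v]].
At the point, J = [[6.000, -7.000], [-9.000, -10.500]] (det J = -126.000).
Solving J·Δ = −F gives Δ = (-1.181, -0.440).
Then the next iterate is (u, v)₁ = (0.319, 1.060).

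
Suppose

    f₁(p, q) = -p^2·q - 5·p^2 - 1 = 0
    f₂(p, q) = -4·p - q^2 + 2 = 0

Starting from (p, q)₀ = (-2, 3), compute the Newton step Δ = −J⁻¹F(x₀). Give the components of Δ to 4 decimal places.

(0.9712, -0.4808)

At (-2, 3): F = (-33.0000, 1.0000).
Jacobian J = [[-2·p·q - 10·p, -p^2], [-4, -2·q]].
At the point, J = [[32.0000, -4.0000], [-4.0000, -6.0000]] (det J = -208.0000).
Solving J·Δ = −F gives Δ = (0.9712, -0.4808).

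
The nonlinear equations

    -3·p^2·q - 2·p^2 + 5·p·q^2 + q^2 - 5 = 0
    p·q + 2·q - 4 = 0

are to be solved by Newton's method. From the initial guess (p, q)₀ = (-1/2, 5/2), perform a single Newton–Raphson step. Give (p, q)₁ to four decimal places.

At (-1/2, 5/2): F = (-16.7500, -0.2500).
Jacobian J = [[-6·p·q - 4·p + 5·q^2, -3·p^2 + 10·p·q + 2·q], [q, p + 2]].
At the point, J = [[40.7500, -8.2500], [2.5000, 1.5000]] (det J = 81.7500).
Solving J·Δ = −F gives Δ = (0.3326, -0.3876).
Then the next iterate is (p, q)₁ = (-0.1674, 2.1124).

(-0.1674, 2.1124)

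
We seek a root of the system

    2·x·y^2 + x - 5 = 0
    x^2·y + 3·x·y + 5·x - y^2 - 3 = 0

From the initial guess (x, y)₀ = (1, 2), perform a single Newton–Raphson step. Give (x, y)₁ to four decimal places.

(0.6000, 1.9500)

At (1, 2): F = (4.0000, 6.0000).
Jacobian J = [[2·y^2 + 1, 4·x·y], [2·x·y + 3·y + 5, x^2 + 3·x - 2·y]].
At the point, J = [[9.0000, 8.0000], [15.0000, 0.0000]] (det J = -120.0000).
Solving J·Δ = −F gives Δ = (-0.4000, -0.0500).
Then the next iterate is (x, y)₁ = (0.6000, 1.9500).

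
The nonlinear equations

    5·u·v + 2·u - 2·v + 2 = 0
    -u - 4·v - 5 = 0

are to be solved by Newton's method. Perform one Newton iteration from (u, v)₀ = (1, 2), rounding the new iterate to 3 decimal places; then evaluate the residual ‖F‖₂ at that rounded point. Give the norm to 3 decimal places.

0.777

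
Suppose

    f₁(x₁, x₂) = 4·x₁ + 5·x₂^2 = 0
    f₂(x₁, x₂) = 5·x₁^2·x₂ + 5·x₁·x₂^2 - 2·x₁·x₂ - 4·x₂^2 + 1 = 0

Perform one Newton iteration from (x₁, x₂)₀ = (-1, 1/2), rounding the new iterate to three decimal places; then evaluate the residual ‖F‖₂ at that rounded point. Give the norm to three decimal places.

At (-1, 1/2): F = (-2.750, 2.250).
Jacobian J = [[4, 10·x₂], [10·x₁·x₂ + 5·x₂^2 - 2·x₂, 5·x₁^2 + 10·x₁·x₂ - 2·x₁ - 8·x₂]].
At the point, J = [[4.000, 5.000], [-4.750, -2.000]] (det J = 15.750).
Solving J·Δ = −F gives Δ = (0.365, 0.258).
Then the next iterate is (x₁, x₂)₁ = (-0.635, 0.758).
Re-evaluating at (-0.635, 0.758): F = (0.33282, -0.63161), so ‖F‖₂ = 0.714.

0.714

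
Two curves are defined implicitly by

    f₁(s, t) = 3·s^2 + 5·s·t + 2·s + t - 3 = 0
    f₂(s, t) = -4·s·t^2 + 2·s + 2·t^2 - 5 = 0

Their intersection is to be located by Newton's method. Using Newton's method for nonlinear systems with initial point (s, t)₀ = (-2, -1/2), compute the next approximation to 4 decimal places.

(-0.8545, -1.0354)

At (-2, -1/2): F = (9.5000, -6.5000).
Jacobian J = [[6·s + 5·t + 2, 5·s + 1], [-4·t^2 + 2, -8·s·t + 4·t]].
At the point, J = [[-12.5000, -9.0000], [1.0000, -10.0000]] (det J = 134.0000).
Solving J·Δ = −F gives Δ = (1.1455, -0.5354).
Then the next iterate is (s, t)₁ = (-0.8545, -1.0354).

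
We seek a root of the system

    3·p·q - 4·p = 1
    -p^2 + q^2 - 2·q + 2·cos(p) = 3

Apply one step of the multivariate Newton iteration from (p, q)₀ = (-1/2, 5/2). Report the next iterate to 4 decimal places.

(0.1412, 2.1629)

At (-1/2, 5/2): F = (-2.7500, -0.244835).
Jacobian J = [[3·q - 4, 3·p], [-2·p - 2·sin(p), 2·q - 2]].
At the point, J = [[3.5000, -1.5000], [1.958851, 3.0000]] (det J = 13.438277).
Solving J·Δ = −F gives Δ = (0.6412, -0.3371).
Then the next iterate is (p, q)₁ = (0.1412, 2.1629).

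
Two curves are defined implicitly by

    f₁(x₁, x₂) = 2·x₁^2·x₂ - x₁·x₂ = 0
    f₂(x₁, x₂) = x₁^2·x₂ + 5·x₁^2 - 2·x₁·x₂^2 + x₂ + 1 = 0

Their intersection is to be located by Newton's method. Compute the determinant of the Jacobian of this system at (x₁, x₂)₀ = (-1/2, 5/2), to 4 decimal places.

-26.8750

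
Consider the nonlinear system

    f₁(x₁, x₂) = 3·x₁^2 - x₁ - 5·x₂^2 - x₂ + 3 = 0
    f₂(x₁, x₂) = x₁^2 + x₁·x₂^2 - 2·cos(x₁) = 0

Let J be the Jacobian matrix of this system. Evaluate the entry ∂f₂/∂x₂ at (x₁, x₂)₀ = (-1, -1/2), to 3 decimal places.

∂f₂/∂x₂ = 2·x₁·x₂.
At (-1, -1/2) this is 1.000.

1.000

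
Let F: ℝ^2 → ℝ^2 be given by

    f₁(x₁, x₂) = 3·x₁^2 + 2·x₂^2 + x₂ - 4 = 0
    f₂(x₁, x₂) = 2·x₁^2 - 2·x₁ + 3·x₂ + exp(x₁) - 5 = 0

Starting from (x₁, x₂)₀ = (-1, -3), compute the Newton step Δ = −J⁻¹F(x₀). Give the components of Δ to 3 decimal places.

At (-1, -3): F = (14.000, -9.63212).
Jacobian J = [[6·x₁, 4·x₂ + 1], [4·x₁ + exp(x₁) - 2, 3]].
At the point, J = [[-6.000, -11.000], [-5.63212, 3.000]] (det J = -79.95333).
Solving J·Δ = −F gives Δ = (-0.800, 1.709).

(-0.800, 1.709)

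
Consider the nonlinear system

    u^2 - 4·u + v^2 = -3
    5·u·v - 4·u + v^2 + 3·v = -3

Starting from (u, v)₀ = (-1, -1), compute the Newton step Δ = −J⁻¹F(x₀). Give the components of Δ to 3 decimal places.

At (-1, -1): F = (9.000, 10.000).
Jacobian J = [[2·u - 4, 2·v], [5·v - 4, 5·u + 2·v + 3]].
At the point, J = [[-6.000, -2.000], [-9.000, -4.000]] (det J = 6.000).
Solving J·Δ = −F gives Δ = (2.667, -3.500).

(2.667, -3.500)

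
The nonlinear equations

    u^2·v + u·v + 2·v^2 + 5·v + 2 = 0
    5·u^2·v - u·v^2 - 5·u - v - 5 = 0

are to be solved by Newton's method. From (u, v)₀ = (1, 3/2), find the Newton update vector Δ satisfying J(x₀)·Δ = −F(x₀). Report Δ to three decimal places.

(1.021, -1.661)

At (1, 3/2): F = (17.000, -6.250).
Jacobian J = [[2·u·v + v, u^2 + u + 4·v + 5], [10·u·v - v^2 - 5, 5·u^2 - 2·u·v - 1]].
At the point, J = [[4.500, 13.000], [7.750, 1.000]] (det J = -96.250).
Solving J·Δ = −F gives Δ = (1.021, -1.661).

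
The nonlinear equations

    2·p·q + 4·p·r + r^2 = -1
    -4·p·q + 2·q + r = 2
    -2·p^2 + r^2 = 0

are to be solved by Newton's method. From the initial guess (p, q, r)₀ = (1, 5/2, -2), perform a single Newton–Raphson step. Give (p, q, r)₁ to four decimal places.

(0.5357, 0.8036, -1.0357)

At (1, 5/2, -2): F = (2.0000, -9.0000, 2.0000).
Jacobian J = [[2·q + 4·r, 2·p, 4·p + 2·r], [-4·q, -4·p + 2, 1], [-4·p, 0, 2·r]].
At the point, J = [[-3.0000, 2.0000, 0.0000], [-10.0000, -2.0000, 1.0000], [-4.0000, 0.0000, -4.0000]] (det J = -112.0000).
Solving J·Δ = −F gives Δ = (-0.4643, -1.6964, 0.9643).
Then the next iterate is (p, q, r)₁ = (0.5357, 0.8036, -1.0357).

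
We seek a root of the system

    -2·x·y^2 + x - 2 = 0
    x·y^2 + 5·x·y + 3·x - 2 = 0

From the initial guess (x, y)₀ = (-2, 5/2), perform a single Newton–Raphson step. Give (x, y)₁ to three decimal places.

At (-2, 5/2): F = (21.000, -45.500).
Jacobian J = [[-2·y^2 + 1, -4·x·y], [y^2 + 5·y + 3, 2·x·y + 5·x]].
At the point, J = [[-11.500, 20.000], [21.750, -20.000]] (det J = -205.000).
Solving J·Δ = −F gives Δ = (2.390, 0.324).
Then the next iterate is (x, y)₁ = (0.390, 2.824).

(0.390, 2.824)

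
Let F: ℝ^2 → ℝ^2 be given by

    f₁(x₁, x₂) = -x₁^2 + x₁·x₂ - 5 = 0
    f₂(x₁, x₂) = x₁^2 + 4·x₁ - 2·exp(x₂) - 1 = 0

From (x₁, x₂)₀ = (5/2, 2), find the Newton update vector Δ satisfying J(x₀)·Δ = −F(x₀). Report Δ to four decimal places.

(-4.1762, -2.5114)

At (5/2, 2): F = (-6.2500, 0.471888).
Jacobian J = [[-2·x₁ + x₂, x₁], [2·x₁ + 4, -2·exp(x₂)]].
At the point, J = [[-3.0000, 2.5000], [9.0000, -14.778112]] (det J = 21.834337).
Solving J·Δ = −F gives Δ = (-4.1762, -2.5114).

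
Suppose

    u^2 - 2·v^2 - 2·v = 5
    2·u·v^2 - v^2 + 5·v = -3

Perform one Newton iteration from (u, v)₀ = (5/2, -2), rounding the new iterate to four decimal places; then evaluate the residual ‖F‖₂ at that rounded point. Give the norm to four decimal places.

2.8114

At (5/2, -2): F = (-2.7500, 9.0000).
Jacobian J = [[2·u, -4·v - 2], [2·v^2, 4·u·v - 2·v + 5]].
At the point, J = [[5.0000, 6.0000], [8.0000, -11.0000]] (det J = -103.0000).
Solving J·Δ = −F gives Δ = (-0.2306, 0.6505).
Then the next iterate is (u, v)₁ = (2.2694, -1.3495).
Re-evaluating at (2.2694, -1.3495): F = (-0.793124, 2.697187), so ‖F‖₂ = 2.8114.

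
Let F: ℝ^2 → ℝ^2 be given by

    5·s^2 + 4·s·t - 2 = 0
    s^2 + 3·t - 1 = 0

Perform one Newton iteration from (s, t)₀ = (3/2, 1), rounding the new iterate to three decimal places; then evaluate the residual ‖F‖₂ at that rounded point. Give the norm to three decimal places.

At (3/2, 1): F = (15.250, 4.250).
Jacobian J = [[10·s + 4·t, 4·s], [2·s, 3]].
At the point, J = [[19.000, 6.000], [3.000, 3.000]] (det J = 39.000).
Solving J·Δ = −F gives Δ = (-0.519, -0.897).
Then the next iterate is (s, t)₁ = (0.981, 0.103).
Re-evaluating at (0.981, 0.103): F = (3.21598, 0.27136), so ‖F‖₂ = 3.227.

3.227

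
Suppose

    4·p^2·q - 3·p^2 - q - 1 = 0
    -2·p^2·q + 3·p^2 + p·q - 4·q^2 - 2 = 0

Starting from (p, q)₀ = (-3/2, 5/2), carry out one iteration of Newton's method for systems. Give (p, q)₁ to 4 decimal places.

(-1.4236, 1.1692)

At (-3/2, 5/2): F = (12.2500, -35.2500).
Jacobian J = [[8·p·q - 6·p, 4·p^2 - 1], [-4·p·q + 6·p + q, -2·p^2 + p - 8·q]].
At the point, J = [[-21.0000, 8.0000], [8.5000, -26.0000]] (det J = 478.0000).
Solving J·Δ = −F gives Δ = (0.0764, -1.3308).
Then the next iterate is (p, q)₁ = (-1.4236, 1.1692).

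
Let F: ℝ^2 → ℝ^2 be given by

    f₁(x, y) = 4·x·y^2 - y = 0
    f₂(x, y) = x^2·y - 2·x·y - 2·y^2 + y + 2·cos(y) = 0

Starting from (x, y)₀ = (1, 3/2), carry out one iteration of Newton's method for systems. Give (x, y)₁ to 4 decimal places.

(0.8330, 0.9548)

At (1, 3/2): F = (7.5000, -4.358526).
Jacobian J = [[4·y^2, 8·x·y - 1], [2·x·y - 2·y, x^2 - 2·x - 4·y - 2·sin(y) + 1]].
At the point, J = [[9.0000, 11.0000], [0.0000, -7.994990]] (det J = -71.954910).
Solving J·Δ = −F gives Δ = (-0.1670, -0.5452).
Then the next iterate is (x, y)₁ = (0.8330, 0.9548).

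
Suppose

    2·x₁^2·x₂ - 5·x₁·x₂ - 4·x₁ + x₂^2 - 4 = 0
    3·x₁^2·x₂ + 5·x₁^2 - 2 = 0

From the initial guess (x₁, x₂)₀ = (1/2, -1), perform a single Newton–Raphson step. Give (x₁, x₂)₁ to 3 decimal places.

At (1/2, -1): F = (-3.000, -1.500).
Jacobian J = [[4·x₁·x₂ - 5·x₂ - 4, 2·x₁^2 - 5·x₁ + 2·x₂], [6·x₁·x₂ + 10·x₁, 3·x₁^2]].
At the point, J = [[-1.000, -4.000], [2.000, 0.750]] (det J = 7.250).
Solving J·Δ = −F gives Δ = (1.138, -1.034).
Then the next iterate is (x₁, x₂)₁ = (1.638, -2.034).

(1.638, -2.034)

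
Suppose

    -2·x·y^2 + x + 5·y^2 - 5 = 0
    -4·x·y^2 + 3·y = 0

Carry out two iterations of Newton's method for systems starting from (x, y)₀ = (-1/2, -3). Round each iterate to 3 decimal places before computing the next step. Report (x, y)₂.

At (-1/2, -3): F = (48.500, 9.000).
Jacobian J = [[-2·y^2 + 1, -4·x·y + 10·y], [-4·y^2, -8·x·y + 3]].
At the point, J = [[-17.000, -36.000], [-36.000, -9.000]] (det J = -1143.000).
Solving J·Δ = −F gives Δ = (-0.098, 1.394).
Then the next iterate is (x, y)₁ = (-0.598, -1.606).
Round to (-0.598, -1.606) and repeat: F = (10.38295, 1.35153), J = [[-4.15847, -19.90155], [-10.31694, -4.68310]].
Δ = (-0.117, 0.546), so (x, y)₂ = (-0.715, -1.060).

(-0.715, -1.060)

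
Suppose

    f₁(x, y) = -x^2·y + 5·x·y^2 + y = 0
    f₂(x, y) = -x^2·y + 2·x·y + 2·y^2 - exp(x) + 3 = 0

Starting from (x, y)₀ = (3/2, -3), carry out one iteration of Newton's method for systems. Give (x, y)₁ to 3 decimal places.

At (3/2, -3): F = (71.250, 14.26831).
Jacobian J = [[-2·x·y + 5·y^2, -x^2 + 10·x·y + 1], [-2·x·y + 2·y - exp(x), -x^2 + 2·x + 4·y]].
At the point, J = [[54.000, -46.250], [-1.48169, -11.250]] (det J = -676.02812).
Solving J·Δ = −F gives Δ = (-0.210, 1.296).
Then the next iterate is (x, y)₁ = (1.290, -1.704).

(1.290, -1.704)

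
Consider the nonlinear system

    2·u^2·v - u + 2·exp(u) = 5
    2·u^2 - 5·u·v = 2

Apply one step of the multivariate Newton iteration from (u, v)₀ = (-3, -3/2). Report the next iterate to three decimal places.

(-2.062, -0.785)

At (-3, -3/2): F = (-28.90043, -6.500).
Jacobian J = [[4·u·v + 2·exp(u) - 1, 2·u^2], [4·u - 5·v, -5·u]].
At the point, J = [[17.09957, 18.000], [-4.500, 15.000]] (det J = 337.49361).
Solving J·Δ = −F gives Δ = (0.938, 0.715).
Then the next iterate is (u, v)₁ = (-2.062, -0.785).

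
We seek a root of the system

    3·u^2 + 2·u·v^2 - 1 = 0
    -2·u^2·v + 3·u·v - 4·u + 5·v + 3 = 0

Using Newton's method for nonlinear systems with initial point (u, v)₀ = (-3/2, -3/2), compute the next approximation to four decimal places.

At (-3/2, -3/2): F = (-1.0000, 15.0000).
Jacobian J = [[6·u + 2·v^2, 4·u·v], [-4·u·v + 3·v - 4, -2·u^2 + 3·u + 5]].
At the point, J = [[-4.5000, 9.0000], [-17.5000, -4.0000]] (det J = 175.5000).
Solving J·Δ = −F gives Δ = (0.7464, 0.4843).
Then the next iterate is (u, v)₁ = (-0.7536, -1.0157).

(-0.7536, -1.0157)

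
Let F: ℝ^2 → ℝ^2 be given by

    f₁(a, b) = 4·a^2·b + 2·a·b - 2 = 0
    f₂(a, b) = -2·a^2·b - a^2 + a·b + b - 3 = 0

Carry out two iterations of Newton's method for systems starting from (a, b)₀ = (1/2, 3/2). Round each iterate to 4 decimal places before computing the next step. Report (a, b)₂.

(0.2613, 2.6943)

At (1/2, 3/2): F = (1.0000, -1.7500).
Jacobian J = [[8·a·b + 2·b, 4·a^2 + 2·a], [-4·a·b - 2·a + b, -2·a^2 + a + 1]].
At the point, J = [[9.0000, 2.0000], [-2.5000, 1.0000]] (det J = 14.0000).
Solving J·Δ = −F gives Δ = (-0.3214, 0.9464).
Then the next iterate is (a, b)₁ = (0.1786, 2.4464).
Round to (0.1786, 2.4464) and repeat: F = (-0.814005, -0.304641), J = [[8.388216, 0.484792], [0.341492, 1.114804]].
Δ = (0.0827, 0.2479), so (a, b)₂ = (0.2613, 2.6943).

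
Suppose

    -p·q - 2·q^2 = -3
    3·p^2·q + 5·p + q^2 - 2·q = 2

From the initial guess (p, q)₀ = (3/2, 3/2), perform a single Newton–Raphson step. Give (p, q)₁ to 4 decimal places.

(0.8510, 1.1298)

At (3/2, 3/2): F = (-3.7500, 14.8750).
Jacobian J = [[-q, -p - 4·q], [6·p·q + 5, 3·p^2 + 2·q - 2]].
At the point, J = [[-1.5000, -7.5000], [18.5000, 7.7500]] (det J = 127.1250).
Solving J·Δ = −F gives Δ = (-0.6490, -0.3702).
Then the next iterate is (p, q)₁ = (0.8510, 1.1298).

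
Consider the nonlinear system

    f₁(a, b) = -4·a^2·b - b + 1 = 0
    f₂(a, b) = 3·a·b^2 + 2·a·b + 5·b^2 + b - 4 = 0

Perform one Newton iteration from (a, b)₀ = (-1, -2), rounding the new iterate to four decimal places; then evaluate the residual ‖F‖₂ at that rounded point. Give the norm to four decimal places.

3.6169

At (-1, -2): F = (11.0000, 6.0000).
Jacobian J = [[-8·a·b, -4·a^2 - 1], [3·b^2 + 2·b, 6·a·b + 2·a + 10·b + 1]].
At the point, J = [[-16.0000, -5.0000], [8.0000, -9.0000]] (det J = 184.0000).
Solving J·Δ = −F gives Δ = (0.3750, 1.0000).
Then the next iterate is (a, b)₁ = (-0.6250, -1.0000).
Re-evaluating at (-0.6250, -1.0000): F = (3.5625, -0.6250), so ‖F‖₂ = 3.6169.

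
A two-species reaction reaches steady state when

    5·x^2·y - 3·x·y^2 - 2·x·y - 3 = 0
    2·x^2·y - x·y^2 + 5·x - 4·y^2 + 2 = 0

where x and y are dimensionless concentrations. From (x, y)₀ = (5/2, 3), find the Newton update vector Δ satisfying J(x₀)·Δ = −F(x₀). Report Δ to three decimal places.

At (5/2, 3): F = (8.250, -6.500).
Jacobian J = [[10·x·y - 3·y^2 - 2·y, 5·x^2 - 6·x·y - 2·x], [4·x·y - y^2 + 5, 2·x^2 - 2·x·y - 8·y]].
At the point, J = [[42.000, -18.750], [26.000, -26.500]] (det J = -625.500).
Solving J·Δ = −F gives Δ = (-0.544, -0.779).

(-0.544, -0.779)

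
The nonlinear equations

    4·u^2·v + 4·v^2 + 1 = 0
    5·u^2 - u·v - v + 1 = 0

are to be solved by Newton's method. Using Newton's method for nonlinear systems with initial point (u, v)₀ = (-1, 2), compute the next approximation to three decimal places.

(-0.500, 1.150)

At (-1, 2): F = (25.000, 6.000).
Jacobian J = [[8·u·v, 4·u^2 + 8·v], [10·u - v, -u - 1]].
At the point, J = [[-16.000, 20.000], [-12.000, 0.000]] (det J = 240.000).
Solving J·Δ = −F gives Δ = (0.500, -0.850).
Then the next iterate is (u, v)₁ = (-0.500, 1.150).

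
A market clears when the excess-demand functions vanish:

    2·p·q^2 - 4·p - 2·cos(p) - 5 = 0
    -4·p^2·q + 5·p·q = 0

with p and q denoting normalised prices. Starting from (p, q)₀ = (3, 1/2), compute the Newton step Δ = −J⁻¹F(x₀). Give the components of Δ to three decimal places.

At (3, 1/2): F = (-13.52002, -10.500).
Jacobian J = [[2·q^2 + 2·sin(p) - 4, 4·p·q], [-8·p·q + 5·q, -4·p^2 + 5·p]].
At the point, J = [[-3.21776, 6.000], [-9.500, -21.000]] (det J = 124.57296).
Solving J·Δ = −F gives Δ = (-2.785, 0.760).

(-2.785, 0.760)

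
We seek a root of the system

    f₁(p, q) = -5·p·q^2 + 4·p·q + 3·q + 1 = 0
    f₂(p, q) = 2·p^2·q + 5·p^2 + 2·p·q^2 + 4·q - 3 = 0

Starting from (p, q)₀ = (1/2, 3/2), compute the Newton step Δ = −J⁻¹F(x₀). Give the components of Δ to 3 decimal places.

(4.885, -9.108)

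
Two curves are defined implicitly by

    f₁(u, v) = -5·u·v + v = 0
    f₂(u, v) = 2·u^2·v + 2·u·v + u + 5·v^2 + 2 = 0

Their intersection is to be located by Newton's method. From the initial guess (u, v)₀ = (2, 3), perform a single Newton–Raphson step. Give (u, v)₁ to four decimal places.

At (2, 3): F = (-27.0000, 85.0000).
Jacobian J = [[-5·v, -5·u + 1], [4·u·v + 2·v + 1, 2·u^2 + 2·u + 10·v]].
At the point, J = [[-15.0000, -9.0000], [31.0000, 42.0000]] (det J = -351.0000).
Solving J·Δ = −F gives Δ = (-1.0513, -1.2479).
Then the next iterate is (u, v)₁ = (0.9487, 1.7521).

(0.9487, 1.7521)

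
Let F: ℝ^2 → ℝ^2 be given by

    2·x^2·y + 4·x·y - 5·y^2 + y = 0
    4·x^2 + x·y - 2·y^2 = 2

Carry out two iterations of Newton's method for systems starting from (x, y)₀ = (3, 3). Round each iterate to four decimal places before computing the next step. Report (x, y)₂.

At (3, 3): F = (48.0000, 25.0000).
Jacobian J = [[4·x·y + 4·y, 2·x^2 + 4·x - 10·y + 1], [8·x + y, x - 4·y]].
At the point, J = [[48.0000, 1.0000], [27.0000, -9.0000]] (det J = -459.0000).
Solving J·Δ = −F gives Δ = (-0.9956, -0.2092).
Then the next iterate is (x, y)₁ = (2.0044, 2.7908).
Round to (2.0044, 2.7908) and repeat: F = (8.648239, 4.087228), J = [[33.538718, -10.855161], [18.8260, -9.1588]].
Δ = (-0.3389, -0.2503), so (x, y)₂ = (1.6655, 2.5405).

(1.6655, 2.5405)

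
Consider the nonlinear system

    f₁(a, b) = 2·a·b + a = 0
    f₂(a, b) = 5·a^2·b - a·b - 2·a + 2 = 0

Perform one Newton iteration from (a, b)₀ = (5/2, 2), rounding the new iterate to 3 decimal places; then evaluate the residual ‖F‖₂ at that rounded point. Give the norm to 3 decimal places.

At (5/2, 2): F = (12.500, 54.500).
Jacobian J = [[2·b + 1, 2·a], [10·a·b - b - 2, 5·a^2 - a]].
At the point, J = [[5.000, 5.000], [46.000, 28.750]] (det J = -86.250).
Solving J·Δ = −F gives Δ = (1.007, -3.507).
Then the next iterate is (a, b)₁ = (3.507, -1.507).
Re-evaluating at (3.507, -1.507): F = (-7.06310, -92.40229), so ‖F‖₂ = 92.672.

92.672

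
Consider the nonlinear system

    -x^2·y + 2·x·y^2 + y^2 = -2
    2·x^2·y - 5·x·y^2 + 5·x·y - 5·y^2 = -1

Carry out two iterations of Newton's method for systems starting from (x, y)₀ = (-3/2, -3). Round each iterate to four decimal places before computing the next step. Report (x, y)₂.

(-0.7650, -2.5727)

At (-3/2, -3): F = (-9.2500, 32.5000).
Jacobian J = [[-2·x·y + 2·y^2, -x^2 + 4·x·y + 2·y], [4·x·y - 5·y^2 + 5·y, 2·x^2 - 10·x·y + 5·x - 10·y]].
At the point, J = [[9.0000, 9.7500], [-42.0000, -18.0000]] (det J = 247.5000).
Solving J·Δ = −F gives Δ = (0.6076, 0.3879).
Then the next iterate is (x, y)₁ = (-0.8924, -2.6121).
Round to (-0.8924, -2.6121) and repeat: F = (-1.274524, 4.823944), J = [[8.984057, 3.303574], [-37.851680, -0.058625]].
Δ = (0.1274, 0.0394), so (x, y)₂ = (-0.7650, -2.5727).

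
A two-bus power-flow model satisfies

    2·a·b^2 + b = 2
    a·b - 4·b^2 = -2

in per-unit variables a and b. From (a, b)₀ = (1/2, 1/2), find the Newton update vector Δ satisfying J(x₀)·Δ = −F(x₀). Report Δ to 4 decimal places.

(0.6818, 0.4545)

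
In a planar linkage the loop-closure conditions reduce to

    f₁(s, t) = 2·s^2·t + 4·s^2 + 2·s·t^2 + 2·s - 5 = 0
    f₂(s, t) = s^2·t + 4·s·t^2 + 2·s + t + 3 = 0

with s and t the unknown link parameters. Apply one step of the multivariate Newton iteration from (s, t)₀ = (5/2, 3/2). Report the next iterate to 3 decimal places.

At (5/2, 3/2): F = (55.000, 41.375).
Jacobian J = [[4·s·t + 8·s + 2·t^2 + 2, 2·s^2 + 4·s·t], [2·s·t + 4·t^2 + 2, s^2 + 8·s·t + 1]].
At the point, J = [[41.500, 27.500], [18.500, 37.250]] (det J = 1037.125).
Solving J·Δ = −F gives Δ = (-0.878, -0.675).
Then the next iterate is (s, t)₁ = (1.622, 0.825).

(1.622, 0.825)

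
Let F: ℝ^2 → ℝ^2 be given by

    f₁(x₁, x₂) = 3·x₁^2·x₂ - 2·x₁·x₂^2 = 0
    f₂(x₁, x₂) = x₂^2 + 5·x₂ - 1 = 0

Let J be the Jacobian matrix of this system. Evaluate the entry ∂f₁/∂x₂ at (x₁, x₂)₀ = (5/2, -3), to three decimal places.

48.750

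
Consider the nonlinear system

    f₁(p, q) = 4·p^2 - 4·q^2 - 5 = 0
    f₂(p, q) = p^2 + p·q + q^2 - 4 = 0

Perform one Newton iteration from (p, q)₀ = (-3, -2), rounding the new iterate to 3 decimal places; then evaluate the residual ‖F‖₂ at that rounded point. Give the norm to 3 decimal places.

4.073

At (-3, -2): F = (15.000, 15.000).
Jacobian J = [[8·p, -8·q], [2·p + q, p + 2·q]].
At the point, J = [[-24.000, 16.000], [-8.000, -7.000]] (det J = 296.000).
Solving J·Δ = −F gives Δ = (1.166, 0.811).
Then the next iterate is (p, q)₁ = (-1.834, -1.189).
Re-evaluating at (-1.834, -1.189): F = (2.79934, 2.95790), so ‖F‖₂ = 4.073.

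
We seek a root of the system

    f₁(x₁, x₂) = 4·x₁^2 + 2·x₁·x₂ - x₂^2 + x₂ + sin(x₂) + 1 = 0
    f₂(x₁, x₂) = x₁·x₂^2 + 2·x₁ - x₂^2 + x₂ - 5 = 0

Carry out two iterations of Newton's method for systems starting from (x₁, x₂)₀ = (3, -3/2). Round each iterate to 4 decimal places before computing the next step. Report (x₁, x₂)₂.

(1.8278, -2.0103)

At (3, -3/2): F = (23.252505, 4.0000).
Jacobian J = [[8·x₁ + 2·x₂, 2·x₁ - 2·x₂ + cos(x₂) + 1], [x₂^2 + 2, 2·x₁·x₂ - 2·x₂ + 1]].
At the point, J = [[21.0000, 10.070737], [4.2500, -5.0000]] (det J = -147.800633).
Solving J·Δ = −F gives Δ = (-1.0592, -0.1003).
Then the next iterate is (x₁, x₂)₁ = (1.9408, -1.6003).
Round to (1.9408, -1.6003) and repeat: F = (4.694269, -0.309349), J = [[12.3258, 8.052701], [4.560960, -2.011124]].
Δ = (-0.1130, -0.4100), so (x₁, x₂)₂ = (1.8278, -2.0103).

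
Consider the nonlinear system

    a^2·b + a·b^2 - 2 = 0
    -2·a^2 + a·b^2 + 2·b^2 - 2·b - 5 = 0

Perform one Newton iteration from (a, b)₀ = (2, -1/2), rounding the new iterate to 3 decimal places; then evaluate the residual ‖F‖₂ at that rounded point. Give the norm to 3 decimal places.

At (2, -1/2): F = (-3.500, -11.000).
Jacobian J = [[2·a·b + b^2, a^2 + 2·a·b], [-4·a + b^2, 2·a·b + 4·b - 2]].
At the point, J = [[-1.750, 2.000], [-7.750, -6.000]] (det J = 26.000).
Solving J·Δ = −F gives Δ = (-1.654, 0.303).
Then the next iterate is (a, b)₁ = (0.346, -0.197).
Re-evaluating at (0.346, -0.197): F = (-2.01016, -4.75439), so ‖F‖₂ = 5.162.

5.162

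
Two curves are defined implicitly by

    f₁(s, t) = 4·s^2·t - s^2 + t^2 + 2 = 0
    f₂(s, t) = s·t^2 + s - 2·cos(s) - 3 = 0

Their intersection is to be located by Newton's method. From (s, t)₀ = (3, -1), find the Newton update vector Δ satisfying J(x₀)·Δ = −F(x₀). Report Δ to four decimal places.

(-0.8074, 0.5229)

At (3, -1): F = (-42.0000, 4.979985).
Jacobian J = [[8·s·t - 2·s, 4·s^2 + 2·t], [t^2 + 2·sin(s) + 1, 2·s·t]].
At the point, J = [[-30.0000, 34.0000], [2.282240, -6.0000]] (det J = 102.403839).
Solving J·Δ = −F gives Δ = (-0.8074, 0.5229).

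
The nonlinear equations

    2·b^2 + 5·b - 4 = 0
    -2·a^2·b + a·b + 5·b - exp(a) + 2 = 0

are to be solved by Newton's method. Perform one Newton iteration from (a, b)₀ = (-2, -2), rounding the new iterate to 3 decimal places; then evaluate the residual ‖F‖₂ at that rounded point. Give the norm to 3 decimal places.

At (-2, -2): F = (-6.000, 11.86466).
Jacobian J = [[0, 4·b + 5], [-4·a·b + b - exp(a), -2·a^2 + a + 5]].
At the point, J = [[0.000, -3.000], [-18.13534, -5.000]] (det J = -54.40601).
Solving J·Δ = −F gives Δ = (1.206, -2.000).
Then the next iterate is (a, b)₁ = (-0.794, -4.000).
Re-evaluating at (-0.794, -4.000): F = (8.000, -10.23255), so ‖F‖₂ = 12.989.

12.989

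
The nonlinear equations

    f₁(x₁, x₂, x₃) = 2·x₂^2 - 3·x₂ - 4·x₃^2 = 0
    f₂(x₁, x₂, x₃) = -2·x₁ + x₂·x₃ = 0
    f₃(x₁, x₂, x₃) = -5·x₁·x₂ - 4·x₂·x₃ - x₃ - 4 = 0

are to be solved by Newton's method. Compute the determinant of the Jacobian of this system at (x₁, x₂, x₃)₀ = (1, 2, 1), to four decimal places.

-414.0000

J = [[0, 4·x₂ - 3, -8·x₃], [-2, x₃, x₂], [-5·x₂, -5·x₁ - 4·x₃, -4·x₂ - 1]].
At the point, J = [[0.0000, 5.0000, -8.0000], [-2.0000, 1.0000, 2.0000], [-10.0000, -9.0000, -9.0000]].
det J = -414.0000.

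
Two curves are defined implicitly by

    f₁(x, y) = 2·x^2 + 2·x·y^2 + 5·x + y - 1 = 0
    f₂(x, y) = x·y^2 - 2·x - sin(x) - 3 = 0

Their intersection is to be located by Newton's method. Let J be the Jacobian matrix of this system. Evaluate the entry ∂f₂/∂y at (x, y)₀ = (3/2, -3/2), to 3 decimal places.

-4.500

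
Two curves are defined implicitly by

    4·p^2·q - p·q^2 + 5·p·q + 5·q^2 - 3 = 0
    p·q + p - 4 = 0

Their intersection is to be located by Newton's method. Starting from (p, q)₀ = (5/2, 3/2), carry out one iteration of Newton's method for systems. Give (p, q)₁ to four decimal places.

(4.3846, -1.2846)

At (5/2, 3/2): F = (58.8750, 2.2500).
Jacobian J = [[8·p·q - q^2 + 5·q, 4·p^2 - 2·p·q + 5·p + 10·q], [q + 1, p]].
At the point, J = [[35.2500, 45.0000], [2.5000, 2.5000]] (det J = -24.3750).
Solving J·Δ = −F gives Δ = (1.8846, -2.7846).
Then the next iterate is (p, q)₁ = (4.3846, -1.2846).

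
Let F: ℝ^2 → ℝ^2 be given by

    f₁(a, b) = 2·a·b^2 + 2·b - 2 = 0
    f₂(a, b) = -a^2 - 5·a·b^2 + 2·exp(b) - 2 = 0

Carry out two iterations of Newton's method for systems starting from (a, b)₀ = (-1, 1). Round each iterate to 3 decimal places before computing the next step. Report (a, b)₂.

(0.990, 0.546)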